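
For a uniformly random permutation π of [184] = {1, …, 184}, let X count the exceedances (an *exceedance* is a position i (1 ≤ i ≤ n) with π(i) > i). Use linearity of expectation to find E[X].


Write X = Σ_{i=1}^{184} X_i, where X_i = 1_{π(i) > i}.
For each fixed i, π(i) is uniform over {1, …, 184} (marginal of a uniform permutation), so P[π(i) > i] = (n − i)/n. Summing: Σ_{i=1}^{184} (n − i)/n = (0 + 1 + … + 183)/184 = 184(184 − 1)/(2·184) = (184 − 1)/2.
Hence E[X] = Σ_{i=1}^{184} (184 − i)/184 = 183/2 ≈ 91.50000.

E[X] = 183/2 = 91.50000.


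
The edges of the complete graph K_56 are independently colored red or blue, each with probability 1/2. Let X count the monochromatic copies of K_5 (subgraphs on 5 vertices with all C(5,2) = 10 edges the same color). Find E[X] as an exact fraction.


Let X = Σ_S X_S over the C(56, 5) = 3819816 subsets S of size 5, where X_S = 1 if the K_5 on S is monochromatic.
For a fixed S, the K_5 on S has C(5, 2) = 10 edges. P[all 10 edges red] = (1/2)^10, and likewise for blue, so P[monochromatic] = 2·(1/2)^10 = 2^{1 − 10} = 1/512.
By linearity: E[X] = C(56, 5) · 2^{1 − 10} = 3819816 · 1/512 = 477477/64.
Numerically: E[X] ≈ 7460.578125.

E[X] = C(56,5)·2^(1−C(5,2)) = 477477/64 ≈ 7460.578125.


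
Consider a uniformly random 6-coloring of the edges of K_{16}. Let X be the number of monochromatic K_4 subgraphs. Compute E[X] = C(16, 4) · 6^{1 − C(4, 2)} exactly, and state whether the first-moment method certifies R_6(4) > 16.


E[X] = C(16, 4) · 6^{1 − 6} = 1820 · 6^{−5} = 1820/7776.
As a reduced fraction: E[X] = 455/1944 ≈ 0.234.
Is E[X] < 1? YES.
Since E[X] < 1, there exists a 6-coloring of K_{16} with no monochromatic K_4; hence R_6(4) > 16.

E[X] = 455/1944 ≈ 0.234; E[X] < 1, so R_6(4) > 16.


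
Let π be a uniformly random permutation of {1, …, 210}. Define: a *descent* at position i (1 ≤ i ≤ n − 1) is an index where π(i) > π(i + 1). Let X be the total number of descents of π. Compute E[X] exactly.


Write X = Σ X_I over i = 1, …, 209, with X_I the indicator of one descent.
There are 209 indicators.
For each fixed i, the pair (π(i), π(i+1)) is a uniformly random ordered pair of distinct values from {1, …, 210}; by symmetry P[π(i) > π(i+1)] = 1/2.
By linearity: E[X] = 209 · (1/2) = (210 − 1) · (1/2) = 209/2 ≈ 104.500.

E[X] = 209/2 = 104.500.


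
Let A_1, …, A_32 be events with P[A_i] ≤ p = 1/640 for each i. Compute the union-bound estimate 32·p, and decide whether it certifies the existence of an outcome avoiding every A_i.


Union bound: P[∪_{i=1}^{32} A_i] ≤ Σ_i P[A_i] ≤ 32·p = 32·(1/640) = 1/20.
Numerically: 1/20 ≈ 0.0500.
Is 1/20 < 1? YES.
Since P[∪ A_i] ≤ 1/20 < 1, the complement has P[∩ A_i^c] ≥ 1 − 1/20 = 19/20 > 0, so some outcome avoids every A_i.

32·p = 1/20 ≈ 0.0500; existence CERTIFIED by the union bound.


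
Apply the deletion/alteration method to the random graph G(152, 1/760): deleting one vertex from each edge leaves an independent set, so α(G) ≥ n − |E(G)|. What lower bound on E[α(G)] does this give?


E[|E(G)|] = C(152, 2)·p = 11476 · (1/760) = 151/10.
E[α(G)] ≥ n − E[|E(G)|] = 152 − 151/10 = 1369/10.
Numerically: ≈ 136.900000.
(This is only a lower bound; the true E[α(G)] may be larger.)

E[α(G)] ≥ 1369/10 ≈ 136.900000.


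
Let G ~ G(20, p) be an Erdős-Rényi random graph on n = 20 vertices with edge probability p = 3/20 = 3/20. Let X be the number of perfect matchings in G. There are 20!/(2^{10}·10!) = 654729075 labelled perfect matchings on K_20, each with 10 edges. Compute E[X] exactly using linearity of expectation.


K_20 has 20!/(2^{10}·10!) = 654729075 labelled perfect matchings.
For each such perfect matching H, let X_H = 1 if all 10 edges of H are present in G. Then P[X_H = 1] = p^{10} = (3/20)^{10} = 59049/10240000000000.
Summing the indicators: E[X] = Σ_H E[X_H] = 654729075 · p^{10} = 654729075 · 59049/10240000000000 = 1546443885987/409600000000.
Numerically: E[X] ≈ 3.7755.

E[X] = 654729075 · (3/20)^{10} = 1546443885987/409600000000 ≈ 3.7755.


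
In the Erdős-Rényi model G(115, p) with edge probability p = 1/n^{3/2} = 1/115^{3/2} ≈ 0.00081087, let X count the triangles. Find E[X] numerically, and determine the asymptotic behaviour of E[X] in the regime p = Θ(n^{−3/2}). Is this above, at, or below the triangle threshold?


Number of potential triangles: C(115, 3) = 246905.
Each occurs with probability p³ ≈ (0.00081087)³ ≈ 5.3316265e-10.
By linearity: E[X] = C(115, 3)·p³ ≈ 246905 · 5.3316265e-10 ≈ 0.00013.
Since α = 3/2 > 1, p = c/n^{3/2} = o(1/n) is below the triangle threshold p ~ 1/n. Asymptotically E[X] ~ (c³/6)·n^{3(1−α)} = (1³/6)·n^{-1.5} → 0, so by Markov's inequality G has no triangles w.h.p.

E[X] ≈ 0.00013; in regime p = Θ(1/n^{3/2}) E[X] tends to 0 (below the triangle threshold p ~ 1/n).


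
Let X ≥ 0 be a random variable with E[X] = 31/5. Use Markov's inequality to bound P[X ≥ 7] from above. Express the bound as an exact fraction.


μ = E[X] = 31/5, a = 7.
Markov: P[X ≥ 7] ≤ μ/a = (31/5)/7 = 31/35.
Numerically: ≈ 0.88571.
(Since a = 7 > μ = 6.20000, the bound 31/35 is < 1 and informative.)

P[X ≥ 7] ≤ 31/35 ≈ 0.88571.


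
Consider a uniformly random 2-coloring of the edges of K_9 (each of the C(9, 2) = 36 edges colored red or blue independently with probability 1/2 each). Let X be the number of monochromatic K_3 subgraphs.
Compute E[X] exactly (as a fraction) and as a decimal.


Let X = Σ_S X_S over the C(9, 3) = 84 subsets S of size 3, where X_S = 1 if the K_3 on S is monochromatic.
For a fixed S, the K_3 on S has C(3, 2) = 3 edges. P[all 3 edges red] = (1/2)^3, and likewise for blue, so P[monochromatic] = 2·(1/2)^3 = 2^{1 − 3} = 1/4.
Summing: E[X] = C(9, 3) · 2^{1 − 3} = 84 · 1/4 = 21.
Numerically: E[X] ≈ 21.000000.

E[X] = C(9,3)·2^(1−C(3,2)) = 21 ≈ 21.000000.


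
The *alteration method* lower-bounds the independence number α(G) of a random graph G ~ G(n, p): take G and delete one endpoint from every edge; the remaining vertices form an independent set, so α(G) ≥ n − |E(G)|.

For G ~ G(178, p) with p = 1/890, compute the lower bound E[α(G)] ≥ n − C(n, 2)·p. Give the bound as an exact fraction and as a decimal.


E[|E(G)|] = C(178, 2)·p = 15753 · (1/890) = 177/10.
E[α(G)] ≥ n − E[|E(G)|] = 178 − 177/10 = 1603/10.
Numerically: ≈ 160.3000.
(This is only a lower bound; the true E[α(G)] may be larger.)

E[α(G)] ≥ 1603/10 ≈ 160.3000.


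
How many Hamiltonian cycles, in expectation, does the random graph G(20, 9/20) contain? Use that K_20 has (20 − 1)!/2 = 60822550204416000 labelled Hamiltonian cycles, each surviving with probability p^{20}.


K_20 has (20 − 1)!/2 = 60822550204416000 labelled Hamiltonian cycles.
For each such Hamiltonian cycle H, let X_H = 1 if all 20 edges of H are present in G. Then P[X_H = 1] = p^{20} = (9/20)^{20} = 12157665459056928801/104857600000000000000000000.
Summing the indicators: E[X] = Σ_H E[X_H] = 60822550204416000 · p^{20} = 60822550204416000 · 12157665459056928801/104857600000000000000000000 = 180532279724605553545860280221/25600000000000000000.
Numerically: E[X] ≈ 7.052e+09.

E[X] = 60822550204416000 · (9/20)^{20} = 180532279724605553545860280221/25600000000000000000 ≈ 7.052e+09.


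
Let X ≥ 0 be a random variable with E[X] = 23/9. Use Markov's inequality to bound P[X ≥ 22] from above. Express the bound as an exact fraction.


μ = E[X] = 23/9, a = 22.
Markov: P[X ≥ 22] ≤ μ/a = (23/9)/22 = 23/198.
Numerically: ≈ 0.11616.
(Since a = 22 > μ = 2.55556, the bound 23/198 is < 1 and informative.)

P[X ≥ 22] ≤ 23/198 ≈ 0.11616.


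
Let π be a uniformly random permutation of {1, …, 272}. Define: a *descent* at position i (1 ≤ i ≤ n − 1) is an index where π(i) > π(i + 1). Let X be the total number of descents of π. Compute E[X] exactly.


Write X = Σ X_I over i = 1, …, 271, with X_I the indicator of one descent.
There are 271 indicators.
For each fixed i, the pair (π(i), π(i+1)) is a uniformly random ordered pair of distinct values from {1, …, 272}; by symmetry P[π(i) > π(i+1)] = 1/2.
By linearity: E[X] = 271 · (1/2) = (272 − 1) · (1/2) = 271/2 ≈ 135.500.

E[X] = 271/2 = 135.500.


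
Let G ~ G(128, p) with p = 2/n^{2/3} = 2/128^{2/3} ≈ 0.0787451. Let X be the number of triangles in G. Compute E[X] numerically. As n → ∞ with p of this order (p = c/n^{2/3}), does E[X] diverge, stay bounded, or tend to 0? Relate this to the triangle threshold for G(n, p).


Number of potential triangles: C(128, 3) = 341376.
Each occurs with probability p³ ≈ (0.0787451)³ ≈ 4.88281250e-04.
By linearity: E[X] = C(128, 3)·p³ ≈ 341376 · 4.88281250e-04 ≈ 166.687500.
Since α = 2/3 < 1, p = c/n^{2/3} ≫ 1/n is above the triangle threshold p ~ 1/n. Asymptotically E[X] ~ (c³/6)·n^{3(1−α)} = (2³/6)·n^{1} → ∞; triangles are abundant w.h.p.

E[X] ≈ 166.687500; in regime p = Θ(1/n^{2/3}) E[X] diverges (above the triangle threshold p ~ 1/n).


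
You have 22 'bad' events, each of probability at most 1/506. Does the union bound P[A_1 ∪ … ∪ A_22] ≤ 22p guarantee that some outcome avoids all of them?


Union bound: P[∪_{i=1}^{22} A_i] ≤ Σ_i P[A_i] ≤ 22·p = 22·(1/506) = 1/23.
Numerically: 1/23 ≈ 0.043478.
Is 1/23 < 1? YES.
Since P[∪ A_i] ≤ 1/23 < 1, the complement has P[∩ A_i^c] ≥ 1 − 1/23 = 22/23 > 0, so some outcome avoids every A_i.

22·p = 1/23 ≈ 0.043478; existence CERTIFIED by the union bound.


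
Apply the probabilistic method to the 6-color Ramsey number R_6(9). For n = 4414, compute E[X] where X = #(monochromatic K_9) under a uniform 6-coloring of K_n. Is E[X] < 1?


E[X] = C(4414, 9) · 6^{1 − 36} = 1738535657024887384307025382 · 6^{−35} = 1738535657024887384307025382/1719070799748422591028658176.
As a reduced fraction: E[X] = 869267828512443692153512691/859535399874211295514329088 ≈ 1.011323.
Is E[X] < 1? NO.
Since E[X] ≥ 1, the first-moment bound is inconclusive at n = 4414; it does NOT by itself certify R_6(9) > 4414.

E[X] = 869267828512443692153512691/859535399874211295514329088 ≈ 1.011323; E[X] ≥ 1; first-moment method inconclusive here.


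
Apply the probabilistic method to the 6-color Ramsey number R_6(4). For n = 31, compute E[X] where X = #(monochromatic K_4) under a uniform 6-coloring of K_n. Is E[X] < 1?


E[X] = C(31, 4) · 6^{1 − 6} = 31465 · 6^{−5} = 31465/7776.
As a reduced fraction: E[X] = 31465/7776 ≈ 4.046.
Is E[X] < 1? NO.
Since E[X] ≥ 1, the first-moment bound is inconclusive at n = 31; it does NOT by itself certify R_6(4) > 31.

E[X] = 31465/7776 ≈ 4.046; E[X] ≥ 1; first-moment method inconclusive here.


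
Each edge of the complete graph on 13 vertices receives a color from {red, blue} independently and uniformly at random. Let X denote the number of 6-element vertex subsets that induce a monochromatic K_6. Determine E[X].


Let X = Σ_S X_S over the C(13, 6) = 1716 subsets S of size 6, where X_S = 1 if the K_6 on S is monochromatic.
For a fixed S, the K_6 on S has C(6, 2) = 15 edges. P[all 15 edges red] = (1/2)^15, and likewise for blue, so P[monochromatic] = 2·(1/2)^15 = 2^{1 − 15} = 1/16384.
Summing: E[X] = C(13, 6) · 2^{1 − 15} = 1716 · 1/16384 = 429/4096.
Numerically: E[X] ≈ 0.104736.

E[X] = C(13,6)·2^(1−C(6,2)) = 429/4096 ≈ 0.104736.


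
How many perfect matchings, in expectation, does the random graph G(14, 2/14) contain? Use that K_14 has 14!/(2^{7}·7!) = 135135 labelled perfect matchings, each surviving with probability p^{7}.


K_14 has 14!/(2^{7}·7!) = 135135 labelled perfect matchings.
For each such perfect matching H, let X_H = 1 if all 7 edges of H are present in G. Then P[X_H = 1] = p^{7} = (1/7)^{7} = 1/823543.
Summing the indicators: E[X] = Σ_H E[X_H] = 135135 · p^{7} = 135135 · 1/823543 = 19305/117649.
Numerically: E[X] ≈ 0.164.

E[X] = 135135 · (1/7)^{7} = 19305/117649 ≈ 0.164.


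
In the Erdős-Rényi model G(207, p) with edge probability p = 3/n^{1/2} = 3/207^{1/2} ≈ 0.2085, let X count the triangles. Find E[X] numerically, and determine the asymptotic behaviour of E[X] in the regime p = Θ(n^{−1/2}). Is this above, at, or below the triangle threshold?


Number of potential triangles: C(207, 3) = 1456935.
Each occurs with probability p³ ≈ (0.2085)³ ≈ 9.065844e-03.
By linearity: E[X] = C(207, 3)·p³ ≈ 1456935 · 9.065844e-03 ≈ 13208.3456.
Since α = 1/2 < 1, p = c/n^{1/2} ≫ 1/n is above the triangle threshold p ~ 1/n. Asymptotically E[X] ~ (c³/6)·n^{3(1−α)} = (3³/6)·n^{1.5} → ∞; triangles are abundant w.h.p.

E[X] ≈ 13208.3456; in regime p = Θ(1/n^{1/2}) E[X] diverges (above the triangle threshold p ~ 1/n).


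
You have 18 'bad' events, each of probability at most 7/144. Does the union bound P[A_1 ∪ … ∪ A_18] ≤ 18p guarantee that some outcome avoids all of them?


Union bound: P[∪_{i=1}^{18} A_i] ≤ Σ_i P[A_i] ≤ 18·p = 18·(7/144) = 7/8.
Numerically: 7/8 ≈ 0.875.
Is 7/8 < 1? YES.
Since P[∪ A_i] ≤ 7/8 < 1, the complement has P[∩ A_i^c] ≥ 1 − 7/8 = 1/8 > 0, so some outcome avoids every A_i.

18·p = 7/8 ≈ 0.875; existence CERTIFIED by the union bound.


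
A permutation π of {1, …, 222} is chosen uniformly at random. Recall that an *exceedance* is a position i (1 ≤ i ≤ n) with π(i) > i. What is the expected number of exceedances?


Write X = Σ_{i=1}^{222} X_i, where X_i = 1_{π(i) > i}.
For each fixed i, π(i) is uniform over {1, …, 222} (marginal of a uniform permutation), so P[π(i) > i] = (n − i)/n. Summing: Σ_{i=1}^{222} (n − i)/n = (0 + 1 + … + 221)/222 = 222(222 − 1)/(2·222) = (222 − 1)/2.
Hence E[X] = Σ_{i=1}^{222} (222 − i)/222 = 221/2 ≈ 110.50000.

E[X] = 221/2 = 110.50000.


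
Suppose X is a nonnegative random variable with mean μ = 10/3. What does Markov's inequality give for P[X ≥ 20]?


μ = E[X] = 10/3, a = 20.
Markov: P[X ≥ 20] ≤ μ/a = (10/3)/20 = 1/6.
Numerically: ≈ 0.16667.
(Since a = 20 > μ = 3.33333, the bound 1/6 is < 1 and informative.)

P[X ≥ 20] ≤ 1/6 ≈ 0.16667.


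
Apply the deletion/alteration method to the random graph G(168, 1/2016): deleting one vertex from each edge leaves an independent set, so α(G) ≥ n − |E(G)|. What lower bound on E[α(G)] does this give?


E[|E(G)|] = C(168, 2)·p = 14028 · (1/2016) = 167/24.
E[α(G)] ≥ n − E[|E(G)|] = 168 − 167/24 = 3865/24.
Numerically: ≈ 161.041667.
(This is only a lower bound; the true E[α(G)] may be larger.)

E[α(G)] ≥ 3865/24 ≈ 161.041667.


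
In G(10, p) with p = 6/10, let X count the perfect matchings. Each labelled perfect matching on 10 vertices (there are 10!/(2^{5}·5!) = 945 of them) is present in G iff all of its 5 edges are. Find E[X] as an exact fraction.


K_10 has 10!/(2^{5}·5!) = 945 labelled perfect matchings.
For each such perfect matching H, let X_H = 1 if all 5 edges of H are present in G. Then P[X_H = 1] = p^{5} = (3/5)^{5} = 243/3125.
By linearity of expectation: E[X] = Σ_H E[X_H] = 945 · p^{5} = 945 · 243/3125 = 45927/625.
Numerically: E[X] ≈ 73.4832.

E[X] = 945 · (3/5)^{5} = 45927/625 ≈ 73.4832.


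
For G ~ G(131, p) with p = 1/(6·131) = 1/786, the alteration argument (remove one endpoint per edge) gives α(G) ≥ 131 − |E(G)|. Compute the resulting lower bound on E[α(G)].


E[|E(G)|] = C(131, 2)·p = 8515 · (1/786) = 65/6.
E[α(G)] ≥ n − E[|E(G)|] = 131 − 65/6 = 721/6.
Numerically: ≈ 120.166667.
(This is only a lower bound; the true E[α(G)] may be larger.)

E[α(G)] ≥ 721/6 ≈ 120.166667.


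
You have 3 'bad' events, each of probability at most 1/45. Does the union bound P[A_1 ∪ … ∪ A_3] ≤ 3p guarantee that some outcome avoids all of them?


Union bound: P[∪_{i=1}^{3} A_i] ≤ Σ_i P[A_i] ≤ 3·p = 3·(1/45) = 1/15.
Numerically: 1/15 ≈ 0.067.
Is 1/15 < 1? YES.
Since P[∪ A_i] ≤ 1/15 < 1, the complement has P[∩ A_i^c] ≥ 1 − 1/15 = 14/15 > 0, so some outcome avoids every A_i.

3·p = 1/15 ≈ 0.067; existence CERTIFIED by the union bound.


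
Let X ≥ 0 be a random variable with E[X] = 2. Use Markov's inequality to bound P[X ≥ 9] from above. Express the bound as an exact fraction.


μ = E[X] = 2, a = 9.
Markov: P[X ≥ 9] ≤ μ/a = (2)/9 = 2/9.
Numerically: ≈ 0.222.
(Since a = 9 > μ = 2.000, the bound 2/9 is < 1 and informative.)

P[X ≥ 9] ≤ 2/9 ≈ 0.222.


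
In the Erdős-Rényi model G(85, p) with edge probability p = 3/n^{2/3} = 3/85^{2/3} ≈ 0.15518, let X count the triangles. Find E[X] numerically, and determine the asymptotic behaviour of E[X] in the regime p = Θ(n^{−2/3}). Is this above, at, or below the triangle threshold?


Number of potential triangles: C(85, 3) = 98770.
Each occurs with probability p³ ≈ (0.15518)³ ≈ 3.7370242e-03.
By linearity: E[X] = C(85, 3)·p³ ≈ 98770 · 3.7370242e-03 ≈ 369.10588.
Since α = 2/3 < 1, p = c/n^{2/3} ≫ 1/n is above the triangle threshold p ~ 1/n. Asymptotically E[X] ~ (c³/6)·n^{3(1−α)} = (3³/6)·n^{1} → ∞; triangles are abundant w.h.p.

E[X] ≈ 369.10588; in regime p = Θ(1/n^{2/3}) E[X] diverges (above the triangle threshold p ~ 1/n).


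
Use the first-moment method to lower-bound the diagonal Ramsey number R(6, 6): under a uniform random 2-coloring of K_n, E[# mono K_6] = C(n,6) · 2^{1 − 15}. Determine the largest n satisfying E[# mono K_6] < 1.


We need C(n, 6) · 2^{1 − 15} < 1, i.e. C(n, 6) < 2^{15 − 1} = 16384.
Check values of n near the boundary:
  n = 15: C(15, 6) = 5005; 5005 < 16384? YES
  n = 16: C(16, 6) = 8008; 8008 < 16384? YES
  n = 17: C(17, 6) = 12376; 12376 < 16384? YES
  n = 18: C(18, 6) = 18564; 18564 < 16384? NO
  n = 19: C(19, 6) = 27132; 27132 < 16384? NO
The largest n with C(n, 6) < 16384 is n = 17 (where E[X] = 1547/2048 ≈ 0.755). Hence R(6, 6) > 17, i.e. R(6, 6) ≥ 18.

Largest n = 17; hence R(6, 6) > 17.


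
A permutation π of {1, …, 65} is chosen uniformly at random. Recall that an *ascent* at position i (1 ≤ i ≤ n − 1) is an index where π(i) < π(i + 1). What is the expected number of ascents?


Write X = Σ X_I over i = 1, …, 64, with X_I the indicator of one ascent.
There are 64 indicators.
For each fixed i, the pair (π(i), π(i+1)) is a uniformly random ordered pair of distinct values from {1, …, 65}; by symmetry P[π(i) < π(i+1)] = 1/2.
By linearity: E[X] = 64 · (1/2) = (65 − 1) · (1/2) = 32 ≈ 32.0000.

E[X] = 32 = 32.0000.


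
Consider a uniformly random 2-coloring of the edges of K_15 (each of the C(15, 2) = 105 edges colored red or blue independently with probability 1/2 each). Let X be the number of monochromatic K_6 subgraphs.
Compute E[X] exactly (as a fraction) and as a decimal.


Let X = Σ_S X_S over the C(15, 6) = 5005 subsets S of size 6, where X_S = 1 if the K_6 on S is monochromatic.
For a fixed S, the K_6 on S has C(6, 2) = 15 edges. P[all 15 edges red] = (1/2)^15, and likewise for blue, so P[monochromatic] = 2·(1/2)^15 = 2^{1 − 15} = 1/16384.
Summing: E[X] = C(15, 6) · 2^{1 − 15} = 5005 · 1/16384 = 5005/16384.
Numerically: E[X] ≈ 0.305.

E[X] = C(15,6)·2^(1−C(6,2)) = 5005/16384 ≈ 0.305.


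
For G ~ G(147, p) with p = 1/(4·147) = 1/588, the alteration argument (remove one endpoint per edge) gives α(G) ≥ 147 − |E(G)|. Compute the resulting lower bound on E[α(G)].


E[|E(G)|] = C(147, 2)·p = 10731 · (1/588) = 73/4.
E[α(G)] ≥ n − E[|E(G)|] = 147 − 73/4 = 515/4.
Numerically: ≈ 128.7500.
(This is only a lower bound; the true E[α(G)] may be larger.)

E[α(G)] ≥ 515/4 ≈ 128.7500.


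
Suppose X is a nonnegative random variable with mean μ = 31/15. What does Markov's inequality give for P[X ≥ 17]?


μ = E[X] = 31/15, a = 17.
Markov: P[X ≥ 17] ≤ μ/a = (31/15)/17 = 31/255.
Numerically: ≈ 0.1216.
(Since a = 17 > μ = 2.0667, the bound 31/255 is < 1 and informative.)

P[X ≥ 17] ≤ 31/255 ≈ 0.1216.


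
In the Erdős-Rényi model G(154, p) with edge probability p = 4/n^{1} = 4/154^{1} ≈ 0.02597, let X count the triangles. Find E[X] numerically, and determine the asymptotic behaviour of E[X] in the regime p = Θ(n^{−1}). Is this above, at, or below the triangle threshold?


Number of potential triangles: C(154, 3) = 596904.
Each occurs with probability p³ ≈ (0.02597)³ ≈ 1.752338e-05.
By linearity: E[X] = C(154, 3)·p³ ≈ 596904 · 1.752338e-05 ≈ 10.4598.
Here α = 1, so p = 4/n is exactly at the triangle threshold p ~ 1/n. Asymptotically E[X] → c³/6 = 4³/6 = 32/3 ≈ 10.6667, a bounded constant. In this regime the triangle count is asymptotically Poisson(c³/6).

E[X] ≈ 10.4598; in regime p = Θ(1/n^{1}) E[X] stays bounded (at the triangle threshold p ~ 1/n).


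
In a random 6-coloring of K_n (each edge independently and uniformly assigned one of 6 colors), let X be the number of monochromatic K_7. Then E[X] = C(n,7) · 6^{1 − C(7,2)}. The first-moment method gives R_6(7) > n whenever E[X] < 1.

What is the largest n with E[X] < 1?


We need C(n, 7) · 6^{1 − 21} < 1, i.e. C(n, 7) < 6^{21 − 1} = 3656158440062976.
Check values of n near the boundary:
  n = 564: C(564, 7) = 3469685994423792; 3469685994423792 < 3656158440062976? YES
  n = 565: C(565, 7) = 3513212521235560; 3513212521235560 < 3656158440062976? YES
  n = 566: C(566, 7) = 3557206237959440; 3557206237959440 < 3656158440062976? YES
  n = 567: C(567, 7) = 3601671315933933; 3601671315933933 < 3656158440062976? YES
  n = 568: C(568, 7) = 3646611956239704; 3646611956239704 < 3656158440062976? YES
  n = 569: C(569, 7) = 3692032389858348; 3692032389858348 < 3656158440062976? NO
  n = 570: C(570, 7) = 3737936877831720; 3737936877831720 < 3656158440062976? NO
The largest n with C(n, 7) < 3656158440062976 is n = 568 (where E[X] = 16882462760369/16926659444736 ≈ 0.997). Hence R_6(7) > 568, i.e. R_6(7) ≥ 569.

Largest n = 568; hence R_6(7) > 568.


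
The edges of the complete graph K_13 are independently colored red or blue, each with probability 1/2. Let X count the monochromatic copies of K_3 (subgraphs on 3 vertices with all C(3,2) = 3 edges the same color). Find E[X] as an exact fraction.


Let X = Σ_S X_S over the C(13, 3) = 286 subsets S of size 3, where X_S = 1 if the K_3 on S is monochromatic.
For a fixed S, the K_3 on S has C(3, 2) = 3 edges. P[all 3 edges red] = (1/2)^3, and likewise for blue, so P[monochromatic] = 2·(1/2)^3 = 2^{1 − 3} = 1/4.
Summing: E[X] = C(13, 3) · 2^{1 − 3} = 286 · 1/4 = 143/2.
Numerically: E[X] ≈ 71.5000.

E[X] = C(13,3)·2^(1−C(3,2)) = 143/2 ≈ 71.5000.


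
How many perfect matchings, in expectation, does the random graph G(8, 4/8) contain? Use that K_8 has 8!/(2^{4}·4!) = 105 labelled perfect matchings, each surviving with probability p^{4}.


K_8 has 8!/(2^{4}·4!) = 105 labelled perfect matchings.
For each such perfect matching H, let X_H = 1 if all 4 edges of H are present in G. Then P[X_H = 1] = p^{4} = (1/2)^{4} = 1/16.
By linearity: E[X] = Σ_H E[X_H] = 105 · p^{4} = 105 · 1/16 = 105/16.
Numerically: E[X] ≈ 6.562.

E[X] = 105 · (1/2)^{4} = 105/16 ≈ 6.562.


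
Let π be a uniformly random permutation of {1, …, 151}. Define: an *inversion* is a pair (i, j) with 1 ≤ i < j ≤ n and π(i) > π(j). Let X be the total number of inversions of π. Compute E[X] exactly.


Write X = Σ X_I over the C(151, 2) = 11325 pairs i < j, with X_I the indicator of one inversion.
There are 11325 indicators.
For each fixed pair i < j, the values π(i) and π(j) are two distinct elements of {1, …, 151} in uniformly random order; by symmetry P[π(i) > π(j)] = 1/2.
By linearity: E[X] = 11325 · (1/2) = C(151, 2) · (1/2) = 11325/2 = 11325/2 ≈ 5662.500000.

E[X] = 11325/2 = 5662.500000.


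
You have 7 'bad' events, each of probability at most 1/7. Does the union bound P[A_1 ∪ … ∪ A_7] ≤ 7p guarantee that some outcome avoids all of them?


Union bound: P[∪_{i=1}^{7} A_i] ≤ Σ_i P[A_i] ≤ 7·p = 7·(1/7) = 1.
Numerically: 1 ≈ 1.000.
Is 1 < 1? NO.
Since the bound 1 is ≥ 1, the union bound is uninformative here; it does NOT by itself certify existence.

7·p = 1 ≈ 1.000; existence NOT certified by the union bound.


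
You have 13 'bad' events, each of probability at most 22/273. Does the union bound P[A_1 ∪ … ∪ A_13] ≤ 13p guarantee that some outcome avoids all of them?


Union bound: P[∪_{i=1}^{13} A_i] ≤ Σ_i P[A_i] ≤ 13·p = 13·(22/273) = 22/21.
Numerically: 22/21 ≈ 1.04762.
Is 22/21 < 1? NO.
Since the bound 22/21 is ≥ 1, the union bound is uninformative here; it does NOT by itself certify existence.

13·p = 22/21 ≈ 1.04762; existence NOT certified by the union bound.


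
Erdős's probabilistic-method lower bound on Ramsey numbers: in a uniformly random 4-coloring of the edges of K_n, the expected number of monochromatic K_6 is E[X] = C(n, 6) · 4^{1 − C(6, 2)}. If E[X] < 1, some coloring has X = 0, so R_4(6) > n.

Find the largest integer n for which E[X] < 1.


We need C(n, 6) · 4^{1 − 15} < 1, i.e. C(n, 6) < 4^{15 − 1} = 268435456.
Check values of n near the boundary:
  n = 72: C(72, 6) = 156238908; 156238908 < 268435456? YES
  n = 73: C(73, 6) = 170230452; 170230452 < 268435456? YES
  n = 74: C(74, 6) = 185250786; 185250786 < 268435456? YES
  n = 75: C(75, 6) = 201359550; 201359550 < 268435456? YES
  n = 76: C(76, 6) = 218618940; 218618940 < 268435456? YES
  n = 77: C(77, 6) = 237093780; 237093780 < 268435456? YES
  n = 78: C(78, 6) = 256851595; 256851595 < 268435456? YES
  n = 79: C(79, 6) = 277962685; 277962685 < 268435456? NO
  n = 80: C(80, 6) = 300500200; 300500200 < 268435456? NO
The largest n with C(n, 6) < 268435456 is n = 78 (where E[X] = 256851595/268435456 ≈ 0.9568468). Hence R_4(6) > 78, i.e. R_4(6) ≥ 79.

Largest n = 78; hence R_4(6) > 78.


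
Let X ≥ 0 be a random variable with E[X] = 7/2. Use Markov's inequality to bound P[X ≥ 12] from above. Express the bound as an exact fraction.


μ = E[X] = 7/2, a = 12.
Markov: P[X ≥ 12] ≤ μ/a = (7/2)/12 = 7/24.
Numerically: ≈ 0.2917.
(Since a = 12 > μ = 3.5000, the bound 7/24 is < 1 and informative.)

P[X ≥ 12] ≤ 7/24 ≈ 0.2917.


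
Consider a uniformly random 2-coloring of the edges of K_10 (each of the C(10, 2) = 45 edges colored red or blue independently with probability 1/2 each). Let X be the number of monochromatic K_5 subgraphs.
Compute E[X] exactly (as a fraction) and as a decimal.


Let X = Σ_S X_S over the C(10, 5) = 252 subsets S of size 5, where X_S = 1 if the K_5 on S is monochromatic.
For a fixed S, the K_5 on S has C(5, 2) = 10 edges. P[all 10 edges red] = (1/2)^10, and likewise for blue, so P[monochromatic] = 2·(1/2)^10 = 2^{1 − 10} = 1/512.
Summing: E[X] = C(10, 5) · 2^{1 − 10} = 252 · 1/512 = 63/128.
Numerically: E[X] ≈ 0.4922.

E[X] = C(10,5)·2^(1−C(5,2)) = 63/128 ≈ 0.4922.


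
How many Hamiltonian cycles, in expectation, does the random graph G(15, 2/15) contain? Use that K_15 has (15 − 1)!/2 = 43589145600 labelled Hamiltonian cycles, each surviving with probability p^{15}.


K_15 has (15 − 1)!/2 = 43589145600 labelled Hamiltonian cycles.
For each such Hamiltonian cycle H, let X_H = 1 if all 15 edges of H are present in G. Then P[X_H = 1] = p^{15} = (2/15)^{15} = 32768/437893890380859375.
Summing the indicators: E[X] = Σ_H E[X_H] = 43589145600 · p^{15} = 43589145600 · 32768/437893890380859375 = 235115905024/72081298828125.
Numerically: E[X] ≈ 0.003262.

E[X] = 43589145600 · (2/15)^{15} = 235115905024/72081298828125 ≈ 0.003262.


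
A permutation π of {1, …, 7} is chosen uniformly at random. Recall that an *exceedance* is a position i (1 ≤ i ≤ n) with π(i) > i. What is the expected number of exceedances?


Write X = Σ_{i=1}^{7} X_i, where X_i = 1_{π(i) > i}.
For each fixed i, π(i) is uniform over {1, …, 7} (marginal of a uniform permutation), so P[π(i) > i] = (n − i)/n. Summing: Σ_{i=1}^{7} (n − i)/n = (0 + 1 + … + 6)/7 = 7(7 − 1)/(2·7) = (7 − 1)/2.
Hence E[X] = Σ_{i=1}^{7} (7 − i)/7 = 3 ≈ 3.00000.

E[X] = 3 = 3.00000.


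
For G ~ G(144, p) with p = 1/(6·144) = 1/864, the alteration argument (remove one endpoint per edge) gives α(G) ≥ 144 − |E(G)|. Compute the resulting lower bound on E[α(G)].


E[|E(G)|] = C(144, 2)·p = 10296 · (1/864) = 143/12.
E[α(G)] ≥ n − E[|E(G)|] = 144 − 143/12 = 1585/12.
Numerically: ≈ 132.08333.
(This is only a lower bound; the true E[α(G)] may be larger.)

E[α(G)] ≥ 1585/12 ≈ 132.08333.


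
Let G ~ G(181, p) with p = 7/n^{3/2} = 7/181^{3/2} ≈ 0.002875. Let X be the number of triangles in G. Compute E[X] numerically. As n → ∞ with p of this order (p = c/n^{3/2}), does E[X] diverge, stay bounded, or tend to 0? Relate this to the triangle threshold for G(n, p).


Number of potential triangles: C(181, 3) = 971970.
Each occurs with probability p³ ≈ (0.002875)³ ≈ 2.375421e-08.
By linearity: E[X] = C(181, 3)·p³ ≈ 971970 · 2.375421e-08 ≈ 0.0231.
Since α = 3/2 > 1, p = c/n^{3/2} = o(1/n) is below the triangle threshold p ~ 1/n. Asymptotically E[X] ~ (c³/6)·n^{3(1−α)} = (7³/6)·n^{-1.5} → 0, so by Markov's inequality G has no triangles w.h.p.

E[X] ≈ 0.0231; in regime p = Θ(1/n^{3/2}) E[X] tends to 0 (below the triangle threshold p ~ 1/n).


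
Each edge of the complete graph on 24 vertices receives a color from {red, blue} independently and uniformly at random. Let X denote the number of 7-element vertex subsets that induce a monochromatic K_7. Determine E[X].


Let X = Σ_S X_S over the C(24, 7) = 346104 subsets S of size 7, where X_S = 1 if the K_7 on S is monochromatic.
For a fixed S, the K_7 on S has C(7, 2) = 21 edges. P[all 21 edges red] = (1/2)^21, and likewise for blue, so P[monochromatic] = 2·(1/2)^21 = 2^{1 − 21} = 1/1048576.
By linearity of expectation: E[X] = C(24, 7) · 2^{1 − 21} = 346104 · 1/1048576 = 43263/131072.
Numerically: E[X] ≈ 0.33007.

E[X] = C(24,7)·2^(1−C(7,2)) = 43263/131072 ≈ 0.33007.


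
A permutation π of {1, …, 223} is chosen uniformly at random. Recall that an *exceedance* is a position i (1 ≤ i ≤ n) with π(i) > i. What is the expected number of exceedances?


Write X = Σ_{i=1}^{223} X_i, where X_i = 1_{π(i) > i}.
For each fixed i, π(i) is uniform over {1, …, 223} (marginal of a uniform permutation), so P[π(i) > i] = (n − i)/n. Summing: Σ_{i=1}^{223} (n − i)/n = (0 + 1 + … + 222)/223 = 223(223 − 1)/(2·223) = (223 − 1)/2.
Hence E[X] = Σ_{i=1}^{223} (223 − i)/223 = 111 ≈ 111.0000.

E[X] = 111 = 111.0000.


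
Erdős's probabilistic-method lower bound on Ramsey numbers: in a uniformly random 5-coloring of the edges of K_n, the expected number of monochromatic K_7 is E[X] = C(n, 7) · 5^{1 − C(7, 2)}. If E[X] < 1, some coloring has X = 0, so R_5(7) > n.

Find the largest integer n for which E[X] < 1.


We need C(n, 7) · 5^{1 − 21} < 1, i.e. C(n, 7) < 5^{21 − 1} = 95367431640625.
Check values of n near the boundary:
  n = 334: C(334, 7) = 86359460961576; 86359460961576 < 95367431640625? YES
  n = 335: C(335, 7) = 88202498238195; 88202498238195 < 95367431640625? YES
  n = 336: C(336, 7) = 90079147136880; 90079147136880 < 95367431640625? YES
  n = 337: C(337, 7) = 91989916924632; 91989916924632 < 95367431640625? YES
  n = 338: C(338, 7) = 93935323022736; 93935323022736 < 95367431640625? YES
  n = 339: C(339, 7) = 95915887062372; 95915887062372 < 95367431640625? NO
The largest n with C(n, 7) < 95367431640625 is n = 338 (where E[X] = 93935323022736/95367431640625 ≈ 0.985). Hence R_5(7) > 338, i.e. R_5(7) ≥ 339.

Largest n = 338; hence R_5(7) > 338.


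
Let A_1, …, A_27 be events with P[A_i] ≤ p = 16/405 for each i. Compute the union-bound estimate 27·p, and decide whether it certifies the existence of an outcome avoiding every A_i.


Union bound: P[∪_{i=1}^{27} A_i] ≤ Σ_i P[A_i] ≤ 27·p = 27·(16/405) = 16/15.
Numerically: 16/15 ≈ 1.0666667.
Is 16/15 < 1? NO.
Since the bound 16/15 is ≥ 1, the union bound is uninformative here; it does NOT by itself certify existence.

27·p = 16/15 ≈ 1.0666667; existence NOT certified by the union bound.


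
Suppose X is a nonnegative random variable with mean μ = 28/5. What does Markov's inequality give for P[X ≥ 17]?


μ = E[X] = 28/5, a = 17.
Markov: P[X ≥ 17] ≤ μ/a = (28/5)/17 = 28/85.
Numerically: ≈ 0.32941.
(Since a = 17 > μ = 5.60000, the bound 28/85 is < 1 and informative.)

P[X ≥ 17] ≤ 28/85 ≈ 0.32941.


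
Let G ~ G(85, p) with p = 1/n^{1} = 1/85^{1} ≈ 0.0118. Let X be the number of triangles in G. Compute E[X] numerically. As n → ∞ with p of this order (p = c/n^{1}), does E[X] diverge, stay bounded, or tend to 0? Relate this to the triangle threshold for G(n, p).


Number of potential triangles: C(85, 3) = 98770.
Each occurs with probability p³ ≈ (0.0118)³ ≈ 1.62833e-06.
By linearity: E[X] = C(85, 3)·p³ ≈ 98770 · 1.62833e-06 ≈ 0.161.
Here α = 1, so p = 1/n is exactly at the triangle threshold p ~ 1/n. Asymptotically E[X] → c³/6 = 1³/6 = 1/6 ≈ 0.167, a bounded constant. In this regime the triangle count is asymptotically Poisson(c³/6).

E[X] ≈ 0.161; in regime p = Θ(1/n^{1}) E[X] stays bounded (at the triangle threshold p ~ 1/n).


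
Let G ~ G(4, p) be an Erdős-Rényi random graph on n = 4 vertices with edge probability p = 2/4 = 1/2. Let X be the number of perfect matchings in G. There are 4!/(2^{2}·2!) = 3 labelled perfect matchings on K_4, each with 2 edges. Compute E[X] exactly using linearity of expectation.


K_4 has 4!/(2^{2}·2!) = 3 labelled perfect matchings.
For each such perfect matching H, let X_H = 1 if all 2 edges of H are present in G. Then P[X_H = 1] = p^{2} = (1/2)^{2} = 1/4.
By linearity: E[X] = Σ_H E[X_H] = 3 · p^{2} = 3 · 1/4 = 3/4.
Numerically: E[X] ≈ 0.75.

E[X] = 3 · (1/2)^{2} = 3/4 ≈ 0.75.


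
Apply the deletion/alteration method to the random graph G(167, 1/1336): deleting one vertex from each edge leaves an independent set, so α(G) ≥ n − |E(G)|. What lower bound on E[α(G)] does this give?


E[|E(G)|] = C(167, 2)·p = 13861 · (1/1336) = 83/8.
E[α(G)] ≥ n − E[|E(G)|] = 167 − 83/8 = 1253/8.
Numerically: ≈ 156.6250.
(This is only a lower bound; the true E[α(G)] may be larger.)

E[α(G)] ≥ 1253/8 ≈ 156.6250.


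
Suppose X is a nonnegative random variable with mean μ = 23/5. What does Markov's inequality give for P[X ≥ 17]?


μ = E[X] = 23/5, a = 17.
Markov: P[X ≥ 17] ≤ μ/a = (23/5)/17 = 23/85.
Numerically: ≈ 0.27059.
(Since a = 17 > μ = 4.60000, the bound 23/85 is < 1 and informative.)

P[X ≥ 17] ≤ 23/85 ≈ 0.27059.


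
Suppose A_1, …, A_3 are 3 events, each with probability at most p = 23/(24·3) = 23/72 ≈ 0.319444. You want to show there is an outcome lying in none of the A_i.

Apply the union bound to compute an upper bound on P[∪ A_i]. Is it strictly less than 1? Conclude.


Union bound: P[∪_{i=1}^{3} A_i] ≤ Σ_i P[A_i] ≤ 3·p = 3·(23/72) = 23/24.
Numerically: 23/24 ≈ 0.958333.
Is 23/24 < 1? YES.
Since P[∪ A_i] ≤ 23/24 < 1, the complement has P[∩ A_i^c] ≥ 1 − 23/24 = 1/24 > 0, so some outcome avoids every A_i.

3·p = 23/24 ≈ 0.958333; existence CERTIFIED by the union bound.


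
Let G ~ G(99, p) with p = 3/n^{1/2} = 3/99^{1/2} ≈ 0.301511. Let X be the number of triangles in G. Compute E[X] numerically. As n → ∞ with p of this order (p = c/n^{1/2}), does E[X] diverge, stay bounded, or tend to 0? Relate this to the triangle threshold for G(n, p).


Number of potential triangles: C(99, 3) = 156849.
Each occurs with probability p³ ≈ (0.301511)³ ≈ 2.74101222e-02.
By linearity: E[X] = C(99, 3)·p³ ≈ 156849 · 2.74101222e-02 ≈ 4299.250262.
Since α = 1/2 < 1, p = c/n^{1/2} ≫ 1/n is above the triangle threshold p ~ 1/n. Asymptotically E[X] ~ (c³/6)·n^{3(1−α)} = (3³/6)·n^{1.5} → ∞; triangles are abundant w.h.p.

E[X] ≈ 4299.250262; in regime p = Θ(1/n^{1/2}) E[X] diverges (above the triangle threshold p ~ 1/n).


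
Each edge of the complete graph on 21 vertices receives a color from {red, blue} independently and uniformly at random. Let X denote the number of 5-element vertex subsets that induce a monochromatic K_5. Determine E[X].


Let X = Σ_S X_S over the C(21, 5) = 20349 subsets S of size 5, where X_S = 1 if the K_5 on S is monochromatic.
For a fixed S, the K_5 on S has C(5, 2) = 10 edges. P[all 10 edges red] = (1/2)^10, and likewise for blue, so P[monochromatic] = 2·(1/2)^10 = 2^{1 − 10} = 1/512.
By linearity of expectation: E[X] = C(21, 5) · 2^{1 − 10} = 20349 · 1/512 = 20349/512.
Numerically: E[X] ≈ 39.7441.

E[X] = C(21,5)·2^(1−C(5,2)) = 20349/512 ≈ 39.7441.


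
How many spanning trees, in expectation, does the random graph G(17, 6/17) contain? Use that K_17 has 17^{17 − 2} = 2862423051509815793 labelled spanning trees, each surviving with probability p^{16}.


K_17 has 17^{17 − 2} = 2862423051509815793 labelled spanning trees.
For each such spanning tree H, let X_H = 1 if all 16 edges of H are present in G. Then P[X_H = 1] = p^{16} = (6/17)^{16} = 2821109907456/48661191875666868481.
By linearity of expectation: E[X] = Σ_H E[X_H] = 2862423051509815793 · p^{16} = 2862423051509815793 · 2821109907456/48661191875666868481 = 2821109907456/17.
Numerically: E[X] ≈ 1.6595e+11.

E[X] = 2862423051509815793 · (6/17)^{16} = 2821109907456/17 ≈ 1.6595e+11.


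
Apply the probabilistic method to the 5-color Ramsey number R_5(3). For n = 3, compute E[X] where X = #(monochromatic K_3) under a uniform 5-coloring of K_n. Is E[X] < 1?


E[X] = C(3, 3) · 5^{1 − 3} = 1 · 5^{−2} = 1/25.
As a reduced fraction: E[X] = 1/25 ≈ 0.040.
Is E[X] < 1? YES.
Since E[X] < 1, there exists a 5-coloring of K_{3} with no monochromatic K_3; hence R_5(3) > 3.

E[X] = 1/25 ≈ 0.040; E[X] < 1, so R_5(3) > 3.


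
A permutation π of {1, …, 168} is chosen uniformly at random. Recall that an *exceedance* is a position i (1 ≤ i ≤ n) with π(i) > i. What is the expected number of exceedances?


Write X = Σ_{i=1}^{168} X_i, where X_i = 1_{π(i) > i}.
For each fixed i, π(i) is uniform over {1, …, 168} (marginal of a uniform permutation), so P[π(i) > i] = (n − i)/n. Summing: Σ_{i=1}^{168} (n − i)/n = (0 + 1 + … + 167)/168 = 168(168 − 1)/(2·168) = (168 − 1)/2.
Hence E[X] = Σ_{i=1}^{168} (168 − i)/168 = 167/2 ≈ 83.5000.

E[X] = 167/2 = 83.5000.


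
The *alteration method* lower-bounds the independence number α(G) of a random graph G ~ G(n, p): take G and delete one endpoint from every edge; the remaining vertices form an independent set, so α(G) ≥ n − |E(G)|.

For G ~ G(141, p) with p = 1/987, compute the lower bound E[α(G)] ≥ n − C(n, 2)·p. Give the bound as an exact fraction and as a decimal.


E[|E(G)|] = C(141, 2)·p = 9870 · (1/987) = 10.
E[α(G)] ≥ n − E[|E(G)|] = 141 − 10 = 131.
Numerically: ≈ 131.00000.
(This is only a lower bound; the true E[α(G)] may be larger.)

E[α(G)] ≥ 131 ≈ 131.00000.


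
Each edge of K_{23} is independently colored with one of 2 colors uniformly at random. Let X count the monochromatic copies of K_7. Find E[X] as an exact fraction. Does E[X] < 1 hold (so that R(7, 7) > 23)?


E[X] = C(23, 7) · 2^{1 − 21} = 245157 · 2^{−20} = 245157/1048576.
As a reduced fraction: E[X] = 245157/1048576 ≈ 0.234.
Is E[X] < 1? YES.
Since E[X] < 1, there exists a 2-coloring of K_{23} with no monochromatic K_7; hence R(7, 7) > 23.

E[X] = 245157/1048576 ≈ 0.234; E[X] < 1, so R(7, 7) > 23.


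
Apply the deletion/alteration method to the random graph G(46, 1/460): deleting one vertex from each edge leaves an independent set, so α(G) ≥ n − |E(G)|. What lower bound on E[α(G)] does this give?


E[|E(G)|] = C(46, 2)·p = 1035 · (1/460) = 9/4.
E[α(G)] ≥ n − E[|E(G)|] = 46 − 9/4 = 175/4.
Numerically: ≈ 43.750.
(This is only a lower bound; the true E[α(G)] may be larger.)

E[α(G)] ≥ 175/4 ≈ 43.750.


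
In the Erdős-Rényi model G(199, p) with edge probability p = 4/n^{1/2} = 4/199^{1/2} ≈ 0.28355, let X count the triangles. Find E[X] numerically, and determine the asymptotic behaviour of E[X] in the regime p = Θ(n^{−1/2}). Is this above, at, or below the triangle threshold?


Number of potential triangles: C(199, 3) = 1293699.
Each occurs with probability p³ ≈ (0.28355)³ ≈ 2.2798190e-02.
By linearity: E[X] = C(199, 3)·p³ ≈ 1293699 · 2.2798190e-02 ≈ 29493.99497.
Since α = 1/2 < 1, p = c/n^{1/2} ≫ 1/n is above the triangle threshold p ~ 1/n. Asymptotically E[X] ~ (c³/6)·n^{3(1−α)} = (4³/6)·n^{1.5} → ∞; triangles are abundant w.h.p.

E[X] ≈ 29493.99497; in regime p = Θ(1/n^{1/2}) E[X] diverges (above the triangle threshold p ~ 1/n).
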